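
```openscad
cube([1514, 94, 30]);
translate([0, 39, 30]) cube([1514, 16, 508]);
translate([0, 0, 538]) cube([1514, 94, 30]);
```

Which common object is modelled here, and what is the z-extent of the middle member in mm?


An I-beam. The web height is 508 mm.

Two wide flanges with a thin centred web — an I-beam. Overall 568 mm minus two 30 mm flanges gives a web of 568 − 2·30 = 508 mm.


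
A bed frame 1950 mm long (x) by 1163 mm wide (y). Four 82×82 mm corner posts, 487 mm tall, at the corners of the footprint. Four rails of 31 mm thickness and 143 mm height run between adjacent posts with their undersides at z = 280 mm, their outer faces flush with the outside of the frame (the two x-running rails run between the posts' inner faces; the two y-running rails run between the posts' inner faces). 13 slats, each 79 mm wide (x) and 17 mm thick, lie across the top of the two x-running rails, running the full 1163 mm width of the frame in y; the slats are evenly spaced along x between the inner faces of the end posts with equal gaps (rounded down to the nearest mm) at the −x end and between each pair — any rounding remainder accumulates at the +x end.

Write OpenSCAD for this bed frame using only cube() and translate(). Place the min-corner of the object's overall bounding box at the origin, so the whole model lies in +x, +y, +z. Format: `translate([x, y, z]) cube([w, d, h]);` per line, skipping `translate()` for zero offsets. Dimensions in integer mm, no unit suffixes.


cube([82, 82, 487]);
translate([0, 1081, 0]) cube([82, 82, 487]);
translate([1868, 0, 0]) cube([82, 82, 487]);
translate([1868, 1081, 0]) cube([82, 82, 487]);
translate([82, 0, 280]) cube([1786, 31, 143]);
translate([82, 1132, 280]) cube([1786, 31, 143]);
translate([0, 82, 280]) cube([31, 999, 143]);
translate([1919, 82, 280]) cube([31, 999, 143]);
translate([136, 0, 423]) cube([79, 1163, 17]);
translate([269, 0, 423]) cube([79, 1163, 17]);
translate([402, 0, 423]) cube([79, 1163, 17]);
translate([535, 0, 423]) cube([79, 1163, 17]);
translate([668, 0, 423]) cube([79, 1163, 17]);
translate([801, 0, 423]) cube([79, 1163, 17]);
translate([934, 0, 423]) cube([79, 1163, 17]);
translate([1067, 0, 423]) cube([79, 1163, 17]);
translate([1200, 0, 423]) cube([79, 1163, 17]);
translate([1333, 0, 423]) cube([79, 1163, 17]);
translate([1466, 0, 423]) cube([79, 1163, 17]);
translate([1599, 0, 423]) cube([79, 1163, 17]);
translate([1732, 0, 423]) cube([79, 1163, 17]);


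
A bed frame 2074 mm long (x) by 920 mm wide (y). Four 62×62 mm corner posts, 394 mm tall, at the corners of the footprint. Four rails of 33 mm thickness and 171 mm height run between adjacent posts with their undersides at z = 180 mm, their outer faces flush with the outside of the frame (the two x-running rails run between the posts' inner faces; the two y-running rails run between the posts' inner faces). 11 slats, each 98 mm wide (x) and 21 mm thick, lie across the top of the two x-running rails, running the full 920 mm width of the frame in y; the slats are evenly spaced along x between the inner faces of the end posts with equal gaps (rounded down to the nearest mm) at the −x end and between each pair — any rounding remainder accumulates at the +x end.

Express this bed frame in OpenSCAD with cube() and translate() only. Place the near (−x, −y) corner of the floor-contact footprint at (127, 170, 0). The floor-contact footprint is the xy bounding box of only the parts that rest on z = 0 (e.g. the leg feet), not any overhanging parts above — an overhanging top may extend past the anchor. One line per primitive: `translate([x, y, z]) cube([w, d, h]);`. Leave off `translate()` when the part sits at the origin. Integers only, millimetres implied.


translate([127, 170, 0]) cube([62, 62, 394]);
translate([127, 1028, 0]) cube([62, 62, 394]);
translate([2139, 170, 0]) cube([62, 62, 394]);
translate([2139, 1028, 0]) cube([62, 62, 394]);
translate([189, 170, 180]) cube([1950, 33, 171]);
translate([189, 1057, 180]) cube([1950, 33, 171]);
translate([127, 232, 180]) cube([33, 796, 171]);
translate([2168, 232, 180]) cube([33, 796, 171]);
translate([261, 170, 351]) cube([98, 920, 21]);
translate([431, 170, 351]) cube([98, 920, 21]);
translate([601, 170, 351]) cube([98, 920, 21]);
translate([771, 170, 351]) cube([98, 920, 21]);
translate([941, 170, 351]) cube([98, 920, 21]);
translate([1111, 170, 351]) cube([98, 920, 21]);
translate([1281, 170, 351]) cube([98, 920, 21]);
translate([1451, 170, 351]) cube([98, 920, 21]);
translate([1621, 170, 351]) cube([98, 920, 21]);
translate([1791, 170, 351]) cube([98, 920, 21]);
translate([1961, 170, 351]) cube([98, 920, 21]);


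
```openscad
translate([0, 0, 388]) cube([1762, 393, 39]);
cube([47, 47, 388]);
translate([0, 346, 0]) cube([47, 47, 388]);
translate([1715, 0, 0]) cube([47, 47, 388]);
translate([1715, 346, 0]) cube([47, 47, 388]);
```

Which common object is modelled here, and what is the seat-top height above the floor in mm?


A bench. The seat-top height is 427 mm.

A long slab on four corner posts — a bench. The slab sits at z = 388 with thickness 39, so the top is 388 + 39 = 427 mm.


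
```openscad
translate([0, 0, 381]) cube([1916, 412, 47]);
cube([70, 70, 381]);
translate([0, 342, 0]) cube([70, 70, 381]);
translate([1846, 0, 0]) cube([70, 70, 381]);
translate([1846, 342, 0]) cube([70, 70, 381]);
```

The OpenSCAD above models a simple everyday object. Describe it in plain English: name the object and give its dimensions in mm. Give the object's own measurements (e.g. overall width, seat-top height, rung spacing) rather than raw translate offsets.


A long wooden bench with a 1916 mm (x) × 412 mm (y) seat, 47 mm thick, its top surface 428 mm above the floor. Four 70 mm square legs at the seat corners, flush with the edges, run from z = 0 to the seat underside.


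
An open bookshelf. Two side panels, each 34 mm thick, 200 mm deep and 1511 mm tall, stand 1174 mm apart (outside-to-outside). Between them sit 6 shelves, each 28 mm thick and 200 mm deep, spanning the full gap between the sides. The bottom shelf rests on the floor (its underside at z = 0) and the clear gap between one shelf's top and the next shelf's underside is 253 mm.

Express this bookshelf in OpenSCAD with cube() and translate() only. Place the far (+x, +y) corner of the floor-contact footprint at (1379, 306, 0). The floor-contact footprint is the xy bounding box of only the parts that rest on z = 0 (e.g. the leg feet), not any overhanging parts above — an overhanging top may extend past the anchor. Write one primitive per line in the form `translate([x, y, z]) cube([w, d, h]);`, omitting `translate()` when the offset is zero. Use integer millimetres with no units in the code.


translate([205, 106, 0]) cube([34, 200, 1511]);
translate([1345, 106, 0]) cube([34, 200, 1511]);
translate([239, 106, 0]) cube([1106, 200, 28]);
translate([239, 106, 281]) cube([1106, 200, 28]);
translate([239, 106, 562]) cube([1106, 200, 28]);
translate([239, 106, 843]) cube([1106, 200, 28]);
translate([239, 106, 1124]) cube([1106, 200, 28]);
translate([239, 106, 1405]) cube([1106, 200, 28]);


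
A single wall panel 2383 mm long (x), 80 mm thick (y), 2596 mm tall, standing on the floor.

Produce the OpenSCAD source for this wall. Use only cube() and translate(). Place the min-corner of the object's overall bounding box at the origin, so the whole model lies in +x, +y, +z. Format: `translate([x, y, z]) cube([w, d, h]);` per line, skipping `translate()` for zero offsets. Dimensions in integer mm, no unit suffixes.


cube([2383, 80, 2596]);


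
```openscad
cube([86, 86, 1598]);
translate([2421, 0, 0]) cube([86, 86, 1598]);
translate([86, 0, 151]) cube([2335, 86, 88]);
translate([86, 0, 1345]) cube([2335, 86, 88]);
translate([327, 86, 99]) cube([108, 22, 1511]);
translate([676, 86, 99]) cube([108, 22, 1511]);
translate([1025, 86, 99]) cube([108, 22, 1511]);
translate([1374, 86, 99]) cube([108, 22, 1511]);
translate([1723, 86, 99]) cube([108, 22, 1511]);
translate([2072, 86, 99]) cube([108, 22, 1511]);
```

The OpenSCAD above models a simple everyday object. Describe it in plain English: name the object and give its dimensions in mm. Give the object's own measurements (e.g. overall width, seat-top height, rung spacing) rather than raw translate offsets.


A fence section. Two 86×86 mm posts, 1598 mm tall, stand on the floor with a clear span of 2335 mm between their inner faces. Two horizontal rails of 86×88 mm section span the gap between the posts with their undersides at z = 151 mm and z = 1345 mm, flush with the posts' −y face. 6 pickets, each 108 mm wide, 22 mm thick and 1511 mm tall, are fixed to the +y face of the rails with their bottoms at z = 99 mm, spaced across the span with a 241 mm gap after the −x post and between neighbouring pickets and before the +x post.


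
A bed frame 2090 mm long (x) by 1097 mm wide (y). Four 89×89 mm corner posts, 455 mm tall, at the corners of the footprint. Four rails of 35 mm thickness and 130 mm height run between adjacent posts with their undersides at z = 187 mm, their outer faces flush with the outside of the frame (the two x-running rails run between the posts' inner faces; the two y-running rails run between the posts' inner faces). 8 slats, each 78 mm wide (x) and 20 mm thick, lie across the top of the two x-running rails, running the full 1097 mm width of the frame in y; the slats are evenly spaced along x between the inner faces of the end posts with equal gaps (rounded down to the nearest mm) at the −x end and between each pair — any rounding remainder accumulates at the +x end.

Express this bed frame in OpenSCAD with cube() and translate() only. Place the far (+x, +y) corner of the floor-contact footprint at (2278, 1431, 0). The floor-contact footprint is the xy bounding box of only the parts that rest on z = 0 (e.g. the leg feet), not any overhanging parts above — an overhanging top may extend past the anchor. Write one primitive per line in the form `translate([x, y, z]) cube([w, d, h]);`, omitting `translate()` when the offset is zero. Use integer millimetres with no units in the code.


translate([188, 334, 0]) cube([89, 89, 455]);
translate([188, 1342, 0]) cube([89, 89, 455]);
translate([2189, 334, 0]) cube([89, 89, 455]);
translate([2189, 1342, 0]) cube([89, 89, 455]);
translate([277, 334, 187]) cube([1912, 35, 130]);
translate([277, 1396, 187]) cube([1912, 35, 130]);
translate([188, 423, 187]) cube([35, 919, 130]);
translate([2243, 423, 187]) cube([35, 919, 130]);
translate([420, 334, 317]) cube([78, 1097, 20]);
translate([641, 334, 317]) cube([78, 1097, 20]);
translate([862, 334, 317]) cube([78, 1097, 20]);
translate([1083, 334, 317]) cube([78, 1097, 20]);
translate([1304, 334, 317]) cube([78, 1097, 20]);
translate([1525, 334, 317]) cube([78, 1097, 20]);
translate([1746, 334, 317]) cube([78, 1097, 20]);
translate([1967, 334, 317]) cube([78, 1097, 20]);


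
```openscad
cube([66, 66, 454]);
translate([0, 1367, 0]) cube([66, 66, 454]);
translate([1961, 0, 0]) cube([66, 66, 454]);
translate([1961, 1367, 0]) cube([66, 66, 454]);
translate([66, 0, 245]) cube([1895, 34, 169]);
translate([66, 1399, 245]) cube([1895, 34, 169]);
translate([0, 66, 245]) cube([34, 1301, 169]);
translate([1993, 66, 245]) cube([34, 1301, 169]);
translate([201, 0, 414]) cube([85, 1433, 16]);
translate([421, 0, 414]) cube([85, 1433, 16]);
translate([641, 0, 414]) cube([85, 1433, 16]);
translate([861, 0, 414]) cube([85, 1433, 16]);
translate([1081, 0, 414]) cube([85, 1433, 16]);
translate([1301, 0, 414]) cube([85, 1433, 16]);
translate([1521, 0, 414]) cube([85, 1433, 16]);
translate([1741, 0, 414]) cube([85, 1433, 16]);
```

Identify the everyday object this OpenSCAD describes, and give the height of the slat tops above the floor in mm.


A bed frame. The slat-top height is 430 mm.

Four posts, four rails, and a row of slats — a bed frame. Slats sit on the rails at z = 245 + 169 = 414; with slat thickness 16, the top is 430 mm.


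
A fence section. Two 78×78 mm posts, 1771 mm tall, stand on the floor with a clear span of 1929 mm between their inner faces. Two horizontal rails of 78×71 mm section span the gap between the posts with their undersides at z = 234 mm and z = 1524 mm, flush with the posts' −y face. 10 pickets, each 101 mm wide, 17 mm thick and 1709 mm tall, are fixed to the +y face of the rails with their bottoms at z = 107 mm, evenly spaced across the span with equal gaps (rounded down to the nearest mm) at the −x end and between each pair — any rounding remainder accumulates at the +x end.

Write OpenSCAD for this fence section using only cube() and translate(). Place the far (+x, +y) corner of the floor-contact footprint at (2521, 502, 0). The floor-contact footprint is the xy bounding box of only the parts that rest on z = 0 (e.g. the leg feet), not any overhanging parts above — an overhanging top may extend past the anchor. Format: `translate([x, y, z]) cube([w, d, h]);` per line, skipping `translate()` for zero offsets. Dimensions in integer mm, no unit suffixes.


translate([436, 424, 0]) cube([78, 78, 1771]);
translate([2443, 424, 0]) cube([78, 78, 1771]);
translate([514, 424, 234]) cube([1929, 78, 71]);
translate([514, 424, 1524]) cube([1929, 78, 71]);
translate([597, 502, 107]) cube([101, 17, 1709]);
translate([781, 502, 107]) cube([101, 17, 1709]);
translate([965, 502, 107]) cube([101, 17, 1709]);
translate([1149, 502, 107]) cube([101, 17, 1709]);
translate([1333, 502, 107]) cube([101, 17, 1709]);
translate([1517, 502, 107]) cube([101, 17, 1709]);
translate([1701, 502, 107]) cube([101, 17, 1709]);
translate([1885, 502, 107]) cube([101, 17, 1709]);
translate([2069, 502, 107]) cube([101, 17, 1709]);
translate([2253, 502, 107]) cube([101, 17, 1709]);


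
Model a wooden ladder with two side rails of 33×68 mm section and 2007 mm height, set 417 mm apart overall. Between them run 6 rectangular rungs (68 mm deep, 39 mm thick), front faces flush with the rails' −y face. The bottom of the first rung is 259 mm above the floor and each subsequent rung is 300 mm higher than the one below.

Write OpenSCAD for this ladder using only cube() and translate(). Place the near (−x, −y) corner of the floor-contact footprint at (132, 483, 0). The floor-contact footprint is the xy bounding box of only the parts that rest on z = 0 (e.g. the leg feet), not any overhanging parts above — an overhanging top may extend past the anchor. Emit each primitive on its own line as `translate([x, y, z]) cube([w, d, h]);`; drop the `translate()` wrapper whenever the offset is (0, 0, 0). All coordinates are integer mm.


translate([132, 483, 0]) cube([33, 68, 2007]);
translate([516, 483, 0]) cube([33, 68, 2007]);
translate([165, 483, 259]) cube([351, 68, 39]);
translate([165, 483, 559]) cube([351, 68, 39]);
translate([165, 483, 859]) cube([351, 68, 39]);
translate([165, 483, 1159]) cube([351, 68, 39]);
translate([165, 483, 1459]) cube([351, 68, 39]);
translate([165, 483, 1759]) cube([351, 68, 39]);


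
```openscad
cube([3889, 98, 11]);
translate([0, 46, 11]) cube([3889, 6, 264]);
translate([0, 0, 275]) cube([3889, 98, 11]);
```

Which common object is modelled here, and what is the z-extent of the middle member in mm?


An I-beam. The web height is 264 mm.

Two wide flanges with a thin centred web — an I-beam. Overall 286 mm minus two 11 mm flanges gives a web of 286 − 2·11 = 264 mm.


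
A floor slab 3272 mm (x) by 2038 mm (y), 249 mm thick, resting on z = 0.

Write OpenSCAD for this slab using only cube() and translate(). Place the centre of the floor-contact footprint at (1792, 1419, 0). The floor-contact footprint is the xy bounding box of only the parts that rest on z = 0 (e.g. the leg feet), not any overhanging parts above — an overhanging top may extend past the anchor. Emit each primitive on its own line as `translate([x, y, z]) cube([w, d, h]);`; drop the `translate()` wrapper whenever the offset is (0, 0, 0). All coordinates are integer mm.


translate([156, 400, 0]) cube([3272, 2038, 249]);


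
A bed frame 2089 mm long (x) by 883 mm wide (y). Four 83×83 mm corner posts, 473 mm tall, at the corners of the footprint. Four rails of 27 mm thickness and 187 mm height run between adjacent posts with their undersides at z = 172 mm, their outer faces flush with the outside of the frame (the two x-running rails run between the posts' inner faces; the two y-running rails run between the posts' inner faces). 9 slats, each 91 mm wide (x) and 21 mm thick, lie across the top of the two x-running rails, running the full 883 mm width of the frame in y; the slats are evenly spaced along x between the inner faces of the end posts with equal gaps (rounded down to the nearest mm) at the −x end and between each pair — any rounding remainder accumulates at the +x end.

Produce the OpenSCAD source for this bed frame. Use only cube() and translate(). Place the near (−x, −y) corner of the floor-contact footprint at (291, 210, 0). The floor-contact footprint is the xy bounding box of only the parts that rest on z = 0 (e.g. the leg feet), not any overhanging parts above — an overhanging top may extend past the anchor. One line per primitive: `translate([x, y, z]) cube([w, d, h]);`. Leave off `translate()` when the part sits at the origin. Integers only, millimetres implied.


translate([291, 210, 0]) cube([83, 83, 473]);
translate([291, 1010, 0]) cube([83, 83, 473]);
translate([2297, 210, 0]) cube([83, 83, 473]);
translate([2297, 1010, 0]) cube([83, 83, 473]);
translate([374, 210, 172]) cube([1923, 27, 187]);
translate([374, 1066, 172]) cube([1923, 27, 187]);
translate([291, 293, 172]) cube([27, 717, 187]);
translate([2353, 293, 172]) cube([27, 717, 187]);
translate([484, 210, 359]) cube([91, 883, 21]);
translate([685, 210, 359]) cube([91, 883, 21]);
translate([886, 210, 359]) cube([91, 883, 21]);
translate([1087, 210, 359]) cube([91, 883, 21]);
translate([1288, 210, 359]) cube([91, 883, 21]);
translate([1489, 210, 359]) cube([91, 883, 21]);
translate([1690, 210, 359]) cube([91, 883, 21]);
translate([1891, 210, 359]) cube([91, 883, 21]);
translate([2092, 210, 359]) cube([91, 883, 21]);


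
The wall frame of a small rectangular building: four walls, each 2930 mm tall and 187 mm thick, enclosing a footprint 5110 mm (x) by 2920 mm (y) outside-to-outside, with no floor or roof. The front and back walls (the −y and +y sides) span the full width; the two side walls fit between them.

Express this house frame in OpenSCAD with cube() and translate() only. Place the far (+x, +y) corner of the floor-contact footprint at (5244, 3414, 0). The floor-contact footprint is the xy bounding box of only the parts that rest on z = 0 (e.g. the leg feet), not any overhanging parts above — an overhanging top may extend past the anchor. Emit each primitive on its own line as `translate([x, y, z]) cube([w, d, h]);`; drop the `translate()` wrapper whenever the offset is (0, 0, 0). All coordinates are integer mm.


translate([134, 494, 0]) cube([5110, 187, 2930]);
translate([134, 3227, 0]) cube([5110, 187, 2930]);
translate([134, 681, 0]) cube([187, 2546, 2930]);
translate([5057, 681, 0]) cube([187, 2546, 2930]);


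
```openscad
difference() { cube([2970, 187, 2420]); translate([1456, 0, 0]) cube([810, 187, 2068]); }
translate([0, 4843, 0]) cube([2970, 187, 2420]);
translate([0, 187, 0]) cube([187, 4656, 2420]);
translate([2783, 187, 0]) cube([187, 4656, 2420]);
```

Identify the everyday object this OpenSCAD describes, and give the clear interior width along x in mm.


A single room. The interior width is 2596 mm.

Four walls enclosing a rectangle with a door in the front wall — a room. Outside width 2970 minus two 187 mm walls gives 2596 mm.


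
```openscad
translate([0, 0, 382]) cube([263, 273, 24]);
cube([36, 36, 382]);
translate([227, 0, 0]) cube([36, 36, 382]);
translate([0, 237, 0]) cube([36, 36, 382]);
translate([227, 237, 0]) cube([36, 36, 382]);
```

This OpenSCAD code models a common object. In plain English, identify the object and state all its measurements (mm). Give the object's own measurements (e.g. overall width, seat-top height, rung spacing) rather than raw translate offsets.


A four-legged stool. The seat is a 263×273×24 mm slab whose top surface is at z = 406 mm; four square legs, each 36×36 mm in cross-section, run from the floor (z = 0) to the underside of the seat, each flush with a corner of the seat.


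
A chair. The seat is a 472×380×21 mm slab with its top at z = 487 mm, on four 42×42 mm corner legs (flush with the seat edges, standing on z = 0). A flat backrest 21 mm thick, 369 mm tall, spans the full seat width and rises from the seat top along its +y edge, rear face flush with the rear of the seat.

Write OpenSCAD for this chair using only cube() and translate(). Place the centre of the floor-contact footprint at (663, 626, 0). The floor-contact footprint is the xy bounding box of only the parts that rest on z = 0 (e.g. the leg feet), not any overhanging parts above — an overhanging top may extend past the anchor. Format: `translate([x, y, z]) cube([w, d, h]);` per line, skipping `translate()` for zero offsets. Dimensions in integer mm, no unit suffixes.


// leg_h = 487 - 21 = 466
translate([427, 436, 466]) cube([472, 380, 21]);
translate([427, 436, 0]) cube([42, 42, 466]);
translate([857, 436, 0]) cube([42, 42, 466]);
translate([427, 774, 0]) cube([42, 42, 466]);
translate([857, 774, 0]) cube([42, 42, 466]);
translate([427, 795, 487]) cube([472, 21, 369]);


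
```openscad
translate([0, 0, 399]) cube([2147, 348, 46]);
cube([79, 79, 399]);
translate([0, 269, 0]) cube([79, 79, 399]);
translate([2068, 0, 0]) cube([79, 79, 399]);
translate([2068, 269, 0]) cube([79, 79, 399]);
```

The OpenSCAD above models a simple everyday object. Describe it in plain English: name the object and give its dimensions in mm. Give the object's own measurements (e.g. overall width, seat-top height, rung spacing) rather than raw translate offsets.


A bench: a 2147×348 mm seat slab, 46 mm thick, top at z = 445 mm, on four 79×79 mm square legs flush with the seat corners and standing on z = 0.


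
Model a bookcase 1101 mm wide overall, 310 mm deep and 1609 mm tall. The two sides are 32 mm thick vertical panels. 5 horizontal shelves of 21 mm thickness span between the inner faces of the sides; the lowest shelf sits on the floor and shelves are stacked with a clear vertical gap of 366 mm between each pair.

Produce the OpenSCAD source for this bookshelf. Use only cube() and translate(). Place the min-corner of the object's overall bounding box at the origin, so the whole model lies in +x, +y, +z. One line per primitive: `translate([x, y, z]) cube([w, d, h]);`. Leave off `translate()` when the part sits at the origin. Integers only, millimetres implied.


cube([32, 310, 1609]);
translate([1069, 0, 0]) cube([32, 310, 1609]);
translate([32, 0, 0]) cube([1037, 310, 21]);
translate([32, 0, 387]) cube([1037, 310, 21]);
translate([32, 0, 774]) cube([1037, 310, 21]);
translate([32, 0, 1161]) cube([1037, 310, 21]);
translate([32, 0, 1548]) cube([1037, 310, 21]);


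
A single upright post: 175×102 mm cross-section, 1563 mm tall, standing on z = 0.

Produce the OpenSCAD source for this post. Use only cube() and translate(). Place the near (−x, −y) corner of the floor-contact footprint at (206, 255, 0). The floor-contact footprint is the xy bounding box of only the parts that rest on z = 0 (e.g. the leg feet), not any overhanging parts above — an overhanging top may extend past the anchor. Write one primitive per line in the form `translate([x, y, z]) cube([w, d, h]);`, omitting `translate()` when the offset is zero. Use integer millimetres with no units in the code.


translate([206, 255, 0]) cube([175, 102, 1563]);


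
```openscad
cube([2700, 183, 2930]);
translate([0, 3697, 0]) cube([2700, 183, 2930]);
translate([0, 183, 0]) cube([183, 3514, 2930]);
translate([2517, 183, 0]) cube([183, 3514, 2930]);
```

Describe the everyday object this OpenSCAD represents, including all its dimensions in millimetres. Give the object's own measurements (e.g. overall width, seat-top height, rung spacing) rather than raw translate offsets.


The wall frame of a small rectangular building: four walls, each 2930 mm tall and 183 mm thick, enclosing a footprint 2700 mm (x) by 3880 mm (y) outside-to-outside, with no floor or roof. The front and back walls (the −y and +y sides) span the full width; the two side walls fit between them.


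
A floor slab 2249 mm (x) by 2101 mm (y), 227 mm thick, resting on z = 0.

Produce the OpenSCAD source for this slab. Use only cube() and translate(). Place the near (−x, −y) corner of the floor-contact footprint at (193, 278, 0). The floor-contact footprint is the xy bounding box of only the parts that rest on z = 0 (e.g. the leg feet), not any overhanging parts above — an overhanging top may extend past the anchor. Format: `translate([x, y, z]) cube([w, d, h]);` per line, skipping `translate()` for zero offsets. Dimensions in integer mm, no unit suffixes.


translate([193, 278, 0]) cube([2249, 2101, 227]);


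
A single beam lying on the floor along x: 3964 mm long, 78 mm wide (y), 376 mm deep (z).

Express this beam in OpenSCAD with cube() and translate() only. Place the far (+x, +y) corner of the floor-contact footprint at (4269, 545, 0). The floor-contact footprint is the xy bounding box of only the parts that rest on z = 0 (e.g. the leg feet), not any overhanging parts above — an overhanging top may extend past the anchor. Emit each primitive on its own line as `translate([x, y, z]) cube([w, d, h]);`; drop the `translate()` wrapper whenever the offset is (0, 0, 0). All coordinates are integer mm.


translate([305, 467, 0]) cube([3964, 78, 376]);


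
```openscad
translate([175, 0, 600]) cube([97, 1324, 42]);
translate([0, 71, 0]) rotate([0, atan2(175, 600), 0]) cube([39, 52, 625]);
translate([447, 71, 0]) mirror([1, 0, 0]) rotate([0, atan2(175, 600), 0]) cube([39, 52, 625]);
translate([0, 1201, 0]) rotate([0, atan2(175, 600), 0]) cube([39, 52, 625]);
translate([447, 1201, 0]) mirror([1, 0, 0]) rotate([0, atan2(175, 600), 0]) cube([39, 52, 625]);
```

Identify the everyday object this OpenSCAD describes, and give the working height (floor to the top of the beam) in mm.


A sawhorse. The overall height is 642 mm.

A beam across two mirrored pairs of raked legs — a sawhorse. The beam's underside is at z = 600 (matching the legs' vertical rise in atan2(175, 600)) and the beam is 42 mm tall, so its top is at 600 + 42 = 642 mm. The raked legs top out at the beam's underside, so that is the highest point.


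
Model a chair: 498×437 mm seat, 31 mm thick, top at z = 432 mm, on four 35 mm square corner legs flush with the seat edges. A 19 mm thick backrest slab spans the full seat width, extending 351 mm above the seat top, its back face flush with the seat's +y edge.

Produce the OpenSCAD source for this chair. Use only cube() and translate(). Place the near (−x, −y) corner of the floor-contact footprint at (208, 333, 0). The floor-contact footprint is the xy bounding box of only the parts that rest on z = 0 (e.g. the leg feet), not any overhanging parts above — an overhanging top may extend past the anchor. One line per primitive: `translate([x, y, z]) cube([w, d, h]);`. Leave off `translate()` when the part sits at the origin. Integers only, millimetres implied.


translate([208, 333, 401]) cube([498, 437, 31]);
translate([208, 333, 0]) cube([35, 35, 401]);
translate([671, 333, 0]) cube([35, 35, 401]);
translate([208, 735, 0]) cube([35, 35, 401]);
translate([671, 735, 0]) cube([35, 35, 401]);
translate([208, 751, 432]) cube([498, 19, 351]);


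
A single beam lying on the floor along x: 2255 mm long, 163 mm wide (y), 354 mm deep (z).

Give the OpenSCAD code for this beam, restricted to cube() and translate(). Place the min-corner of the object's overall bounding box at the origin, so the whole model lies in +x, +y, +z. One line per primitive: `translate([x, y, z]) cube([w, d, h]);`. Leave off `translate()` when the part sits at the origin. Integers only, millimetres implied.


cube([2255, 163, 354]);


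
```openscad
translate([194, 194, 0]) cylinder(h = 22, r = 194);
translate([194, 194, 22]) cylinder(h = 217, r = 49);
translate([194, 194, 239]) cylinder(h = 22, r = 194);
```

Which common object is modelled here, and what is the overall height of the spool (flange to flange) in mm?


A spool. The overall height is 261 mm.

Three coaxial cylinders, large–small–large — a spool. Two 22 mm flanges and a 217 mm core give 22 + 217 + 22 = 261 mm.


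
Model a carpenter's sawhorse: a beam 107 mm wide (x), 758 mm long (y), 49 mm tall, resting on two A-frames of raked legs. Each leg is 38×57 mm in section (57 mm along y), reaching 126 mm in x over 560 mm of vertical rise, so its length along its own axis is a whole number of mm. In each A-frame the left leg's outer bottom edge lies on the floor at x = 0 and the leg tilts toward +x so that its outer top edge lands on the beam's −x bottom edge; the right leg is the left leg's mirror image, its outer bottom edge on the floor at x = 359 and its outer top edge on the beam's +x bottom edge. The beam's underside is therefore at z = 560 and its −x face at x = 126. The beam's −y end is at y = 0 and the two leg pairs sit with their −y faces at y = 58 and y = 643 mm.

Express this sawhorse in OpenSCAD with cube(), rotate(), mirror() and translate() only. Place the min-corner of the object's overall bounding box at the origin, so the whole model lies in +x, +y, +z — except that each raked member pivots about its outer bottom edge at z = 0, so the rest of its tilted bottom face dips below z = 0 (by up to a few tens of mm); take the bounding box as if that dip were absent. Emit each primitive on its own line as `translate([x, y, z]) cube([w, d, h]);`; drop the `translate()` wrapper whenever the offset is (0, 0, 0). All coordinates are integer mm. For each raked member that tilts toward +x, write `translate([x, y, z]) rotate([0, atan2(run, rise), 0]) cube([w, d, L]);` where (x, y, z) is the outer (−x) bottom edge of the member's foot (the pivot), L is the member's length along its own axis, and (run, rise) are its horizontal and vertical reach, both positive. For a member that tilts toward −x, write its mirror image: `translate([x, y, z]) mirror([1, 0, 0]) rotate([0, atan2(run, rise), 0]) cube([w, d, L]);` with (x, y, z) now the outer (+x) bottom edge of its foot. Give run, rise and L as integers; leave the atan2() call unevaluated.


translate([126, 0, 560]) cube([107, 758, 49]);
translate([0, 58, 0]) rotate([0, atan2(126, 560), 0]) cube([38, 57, 574]);
translate([359, 58, 0]) mirror([1, 0, 0]) rotate([0, atan2(126, 560), 0]) cube([38, 57, 574]);
translate([0, 643, 0]) rotate([0, atan2(126, 560), 0]) cube([38, 57, 574]);
translate([359, 643, 0]) mirror([1, 0, 0]) rotate([0, atan2(126, 560), 0]) cube([38, 57, 574]);


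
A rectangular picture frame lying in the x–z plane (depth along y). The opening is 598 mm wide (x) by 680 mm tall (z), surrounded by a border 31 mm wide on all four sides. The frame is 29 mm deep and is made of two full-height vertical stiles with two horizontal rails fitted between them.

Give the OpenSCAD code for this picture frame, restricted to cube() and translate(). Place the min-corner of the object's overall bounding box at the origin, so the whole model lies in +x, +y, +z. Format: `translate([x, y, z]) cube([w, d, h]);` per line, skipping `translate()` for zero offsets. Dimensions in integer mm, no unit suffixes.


cube([31, 29, 742]);
translate([629, 0, 0]) cube([31, 29, 742]);
translate([31, 0, 0]) cube([598, 29, 31]);
translate([31, 0, 711]) cube([598, 29, 31]);


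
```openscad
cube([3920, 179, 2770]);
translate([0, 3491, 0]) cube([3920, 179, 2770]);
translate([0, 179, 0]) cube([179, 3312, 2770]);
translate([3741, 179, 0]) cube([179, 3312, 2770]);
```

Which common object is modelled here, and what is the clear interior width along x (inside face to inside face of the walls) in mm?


A house (or room) frame. The interior width is 3562 mm.

Four 2770 mm walls enclosing a rectangle with no floor or roof — a room or house frame. Outside width is 3920 mm and wall thickness is 179 mm, so the interior width is 3920 − 2 × 179 = 3562 mm.


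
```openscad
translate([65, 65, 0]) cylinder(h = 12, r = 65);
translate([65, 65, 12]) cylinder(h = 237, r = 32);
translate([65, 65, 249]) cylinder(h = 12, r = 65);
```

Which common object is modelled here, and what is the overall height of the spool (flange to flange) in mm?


A spool. The overall height is 261 mm.

Three coaxial cylinders, large–small–large — a spool. Two 12 mm flanges and a 237 mm core give 12 + 237 + 12 = 261 mm.


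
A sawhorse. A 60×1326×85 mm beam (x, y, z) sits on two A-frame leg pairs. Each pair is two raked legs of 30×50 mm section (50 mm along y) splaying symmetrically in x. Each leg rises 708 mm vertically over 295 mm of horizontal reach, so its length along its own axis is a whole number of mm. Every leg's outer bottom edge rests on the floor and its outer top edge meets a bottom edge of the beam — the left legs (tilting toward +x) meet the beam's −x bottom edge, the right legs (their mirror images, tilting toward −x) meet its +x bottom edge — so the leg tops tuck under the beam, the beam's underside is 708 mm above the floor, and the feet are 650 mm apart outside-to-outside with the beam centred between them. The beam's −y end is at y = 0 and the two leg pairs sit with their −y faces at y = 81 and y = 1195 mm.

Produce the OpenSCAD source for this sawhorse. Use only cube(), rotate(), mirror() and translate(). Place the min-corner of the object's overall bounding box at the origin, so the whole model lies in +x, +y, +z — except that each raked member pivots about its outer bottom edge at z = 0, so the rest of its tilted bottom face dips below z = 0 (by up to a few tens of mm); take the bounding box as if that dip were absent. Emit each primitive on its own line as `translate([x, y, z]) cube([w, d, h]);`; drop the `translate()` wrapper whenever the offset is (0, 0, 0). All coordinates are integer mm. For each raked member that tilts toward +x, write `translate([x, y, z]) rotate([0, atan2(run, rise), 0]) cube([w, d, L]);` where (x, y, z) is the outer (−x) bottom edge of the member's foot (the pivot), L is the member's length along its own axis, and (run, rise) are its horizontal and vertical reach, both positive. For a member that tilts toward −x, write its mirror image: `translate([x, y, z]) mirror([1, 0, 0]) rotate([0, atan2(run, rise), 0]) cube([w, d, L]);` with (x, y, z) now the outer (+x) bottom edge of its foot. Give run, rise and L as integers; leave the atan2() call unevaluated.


translate([295, 0, 708]) cube([60, 1326, 85]);
translate([0, 81, 0]) rotate([0, atan2(295, 708), 0]) cube([30, 50, 767]);
translate([650, 81, 0]) mirror([1, 0, 0]) rotate([0, atan2(295, 708), 0]) cube([30, 50, 767]);
translate([0, 1195, 0]) rotate([0, atan2(295, 708), 0]) cube([30, 50, 767]);
translate([650, 1195, 0]) mirror([1, 0, 0]) rotate([0, atan2(295, 708), 0]) cube([30, 50, 767]);


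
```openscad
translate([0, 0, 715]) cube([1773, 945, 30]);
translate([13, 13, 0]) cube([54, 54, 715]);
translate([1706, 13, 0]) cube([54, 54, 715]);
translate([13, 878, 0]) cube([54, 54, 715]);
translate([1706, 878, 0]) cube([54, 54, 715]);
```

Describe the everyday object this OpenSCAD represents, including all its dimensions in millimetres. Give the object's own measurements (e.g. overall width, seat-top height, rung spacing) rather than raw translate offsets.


A rectangular dining table. The top is 1773×945×30 mm with its upper surface at z = 745 mm. It stands on four 54×54 mm square legs, each inset 13 mm from the nearest pair of top edges, running from the floor to the underside of the top.


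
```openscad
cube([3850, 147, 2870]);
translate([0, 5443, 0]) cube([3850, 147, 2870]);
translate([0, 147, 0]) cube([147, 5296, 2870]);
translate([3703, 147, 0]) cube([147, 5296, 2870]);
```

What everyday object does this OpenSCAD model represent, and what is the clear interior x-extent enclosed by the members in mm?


A house (or room) frame. The interior width is 3556 mm.

Four 2870 mm walls enclosing a rectangle with no floor or roof — a room or house frame. Outside width is 3850 mm and wall thickness is 147 mm, so the interior width is 3850 − 2 × 147 = 3556 mm.


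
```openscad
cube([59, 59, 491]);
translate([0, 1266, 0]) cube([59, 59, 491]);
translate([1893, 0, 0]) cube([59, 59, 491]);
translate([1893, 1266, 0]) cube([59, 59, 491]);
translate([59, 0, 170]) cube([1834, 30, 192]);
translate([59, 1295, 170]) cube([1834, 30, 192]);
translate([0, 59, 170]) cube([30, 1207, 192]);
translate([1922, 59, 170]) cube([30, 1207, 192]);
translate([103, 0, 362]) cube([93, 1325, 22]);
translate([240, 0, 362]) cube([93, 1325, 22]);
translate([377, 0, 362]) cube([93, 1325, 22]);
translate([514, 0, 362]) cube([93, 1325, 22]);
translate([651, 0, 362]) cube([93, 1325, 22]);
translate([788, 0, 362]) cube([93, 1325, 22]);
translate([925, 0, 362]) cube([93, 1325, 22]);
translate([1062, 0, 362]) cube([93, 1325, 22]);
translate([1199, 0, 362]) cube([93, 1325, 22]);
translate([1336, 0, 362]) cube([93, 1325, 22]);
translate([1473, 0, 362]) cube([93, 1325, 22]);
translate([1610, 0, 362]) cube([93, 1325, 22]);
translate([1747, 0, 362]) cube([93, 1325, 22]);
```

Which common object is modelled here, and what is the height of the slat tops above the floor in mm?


A bed frame. The slat-top height is 384 mm.

Four posts, four rails, and a row of slats — a bed frame. Slats sit on the rails at z = 170 + 192 = 362; with slat thickness 22, the top is 384 mm.


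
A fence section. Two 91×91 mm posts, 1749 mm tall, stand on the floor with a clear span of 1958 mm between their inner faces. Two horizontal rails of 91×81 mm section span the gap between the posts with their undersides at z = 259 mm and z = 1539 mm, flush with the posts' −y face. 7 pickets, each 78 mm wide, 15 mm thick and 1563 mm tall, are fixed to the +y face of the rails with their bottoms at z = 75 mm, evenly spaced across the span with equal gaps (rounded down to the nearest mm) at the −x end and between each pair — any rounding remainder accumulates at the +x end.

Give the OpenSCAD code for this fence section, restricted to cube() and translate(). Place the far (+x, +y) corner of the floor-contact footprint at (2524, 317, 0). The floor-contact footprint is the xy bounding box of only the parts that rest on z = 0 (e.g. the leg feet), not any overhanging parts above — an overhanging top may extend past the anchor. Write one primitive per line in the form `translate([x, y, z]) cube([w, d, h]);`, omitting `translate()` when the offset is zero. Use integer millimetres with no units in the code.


translate([384, 226, 0]) cube([91, 91, 1749]);
translate([2433, 226, 0]) cube([91, 91, 1749]);
translate([475, 226, 259]) cube([1958, 91, 81]);
translate([475, 226, 1539]) cube([1958, 91, 81]);
translate([651, 317, 75]) cube([78, 15, 1563]);
translate([905, 317, 75]) cube([78, 15, 1563]);
translate([1159, 317, 75]) cube([78, 15, 1563]);
translate([1413, 317, 75]) cube([78, 15, 1563]);
translate([1667, 317, 75]) cube([78, 15, 1563]);
translate([1921, 317, 75]) cube([78, 15, 1563]);
translate([2175, 317, 75]) cube([78, 15, 1563]);


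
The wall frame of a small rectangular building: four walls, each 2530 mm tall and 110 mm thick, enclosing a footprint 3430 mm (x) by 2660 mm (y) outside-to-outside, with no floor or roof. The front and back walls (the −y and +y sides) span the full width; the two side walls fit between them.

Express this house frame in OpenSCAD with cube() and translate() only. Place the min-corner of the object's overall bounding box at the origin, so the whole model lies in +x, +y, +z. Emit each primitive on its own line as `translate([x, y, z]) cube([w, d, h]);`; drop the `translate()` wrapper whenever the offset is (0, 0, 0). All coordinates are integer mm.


cube([3430, 110, 2530]);
translate([0, 2550, 0]) cube([3430, 110, 2530]);
translate([0, 110, 0]) cube([110, 2440, 2530]);
translate([3320, 110, 0]) cube([110, 2440, 2530]);


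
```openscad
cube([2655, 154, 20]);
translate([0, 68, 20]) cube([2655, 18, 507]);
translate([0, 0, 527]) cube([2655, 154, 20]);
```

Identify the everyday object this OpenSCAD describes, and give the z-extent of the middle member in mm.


An I-beam. The web height is 507 mm.

Two wide flanges with a thin centred web — an I-beam. Overall 547 mm minus two 20 mm flanges gives a web of 547 − 2·20 = 507 mm.
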